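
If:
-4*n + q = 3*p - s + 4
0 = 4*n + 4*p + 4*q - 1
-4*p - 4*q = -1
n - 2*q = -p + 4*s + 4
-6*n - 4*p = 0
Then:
No Solution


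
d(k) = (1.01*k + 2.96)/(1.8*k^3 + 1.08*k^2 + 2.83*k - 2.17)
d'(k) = (1.01*k + 2.96)*(-5.4*k^2 - 2.16*k - 2.83)/(1.8*k^3 + 1.08*k^2 + 2.83*k - 2.17)^2 + 1.01/(1.8*k^3 + 1.08*k^2 + 2.83*k - 2.17)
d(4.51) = 0.04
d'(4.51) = -0.02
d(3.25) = 0.08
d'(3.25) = -0.05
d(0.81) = 2.11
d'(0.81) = -9.04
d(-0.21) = -1.01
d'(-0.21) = -1.33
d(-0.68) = -0.55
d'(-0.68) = -0.75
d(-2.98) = 0.00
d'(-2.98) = -0.02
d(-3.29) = 0.01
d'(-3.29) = -0.01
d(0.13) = -1.74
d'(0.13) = -3.69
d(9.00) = 0.01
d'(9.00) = -0.00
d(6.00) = 0.02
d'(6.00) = -0.01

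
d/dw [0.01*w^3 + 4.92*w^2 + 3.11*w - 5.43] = 0.03*w^2 + 9.84*w + 3.11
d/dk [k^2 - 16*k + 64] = 2*k - 16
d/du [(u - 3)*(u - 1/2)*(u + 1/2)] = 3*u^2 - 6*u - 1/4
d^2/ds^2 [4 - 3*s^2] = -6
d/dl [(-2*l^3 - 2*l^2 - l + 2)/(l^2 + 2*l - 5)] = (-2*l^4 - 8*l^3 + 27*l^2 + 16*l + 1)/(l^4 + 4*l^3 - 6*l^2 - 20*l + 25)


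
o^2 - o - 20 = (o - 5)*(o + 4)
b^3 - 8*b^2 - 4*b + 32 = (b - 8)*(b - 2)*(b + 2)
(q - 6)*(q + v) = q^2 + q*v - 6*q - 6*v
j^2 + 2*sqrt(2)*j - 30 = (j - 3*sqrt(2))*(j + 5*sqrt(2))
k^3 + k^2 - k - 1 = (k - 1)*(k + 1)^2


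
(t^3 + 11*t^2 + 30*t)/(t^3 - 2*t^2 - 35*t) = (t + 6)/(t - 7)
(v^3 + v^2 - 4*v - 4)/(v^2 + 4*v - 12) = (v^2 + 3*v + 2)/(v + 6)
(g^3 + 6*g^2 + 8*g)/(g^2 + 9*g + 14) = g*(g + 4)/(g + 7)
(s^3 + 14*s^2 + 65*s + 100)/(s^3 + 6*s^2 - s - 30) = (s^2 + 9*s + 20)/(s^2 + s - 6)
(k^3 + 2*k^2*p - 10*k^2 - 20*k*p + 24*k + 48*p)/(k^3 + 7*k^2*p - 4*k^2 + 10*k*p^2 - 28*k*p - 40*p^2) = (k - 6)/(k + 5*p)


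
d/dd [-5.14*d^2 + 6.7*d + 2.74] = 6.7 - 10.28*d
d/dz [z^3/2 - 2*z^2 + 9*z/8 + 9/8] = 3*z^2/2 - 4*z + 9/8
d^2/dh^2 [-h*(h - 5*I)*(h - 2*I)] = -6*h + 14*I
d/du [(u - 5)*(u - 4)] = 2*u - 9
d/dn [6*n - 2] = 6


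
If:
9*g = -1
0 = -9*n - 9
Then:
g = -1/9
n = -1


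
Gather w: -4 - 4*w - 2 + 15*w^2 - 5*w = 15*w^2 - 9*w - 6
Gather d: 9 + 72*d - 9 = 72*d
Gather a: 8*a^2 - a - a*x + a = 8*a^2 - a*x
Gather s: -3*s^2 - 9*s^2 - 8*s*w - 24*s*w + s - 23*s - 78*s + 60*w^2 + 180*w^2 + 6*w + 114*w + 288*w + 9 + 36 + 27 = -12*s^2 + s*(-32*w - 100) + 240*w^2 + 408*w + 72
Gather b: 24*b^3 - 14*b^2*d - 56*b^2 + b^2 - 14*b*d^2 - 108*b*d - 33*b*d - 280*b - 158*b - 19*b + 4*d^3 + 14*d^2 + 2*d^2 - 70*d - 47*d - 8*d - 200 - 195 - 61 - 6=24*b^3 + b^2*(-14*d - 55) + b*(-14*d^2 - 141*d - 457) + 4*d^3 + 16*d^2 - 125*d - 462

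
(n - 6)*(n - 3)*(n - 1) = n^3 - 10*n^2 + 27*n - 18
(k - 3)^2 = k^2 - 6*k + 9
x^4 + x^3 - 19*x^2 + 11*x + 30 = (x - 3)*(x - 2)*(x + 1)*(x + 5)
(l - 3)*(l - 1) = l^2 - 4*l + 3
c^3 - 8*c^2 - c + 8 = (c - 8)*(c - 1)*(c + 1)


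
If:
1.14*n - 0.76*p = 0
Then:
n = 0.666666666666667*p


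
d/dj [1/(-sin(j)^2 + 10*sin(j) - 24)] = 2*(sin(j) - 5)*cos(j)/(sin(j)^2 - 10*sin(j) + 24)^2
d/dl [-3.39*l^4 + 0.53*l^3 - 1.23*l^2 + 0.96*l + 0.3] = -13.56*l^3 + 1.59*l^2 - 2.46*l + 0.96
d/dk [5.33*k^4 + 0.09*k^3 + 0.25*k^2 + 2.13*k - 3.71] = 21.32*k^3 + 0.27*k^2 + 0.5*k + 2.13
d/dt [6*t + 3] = 6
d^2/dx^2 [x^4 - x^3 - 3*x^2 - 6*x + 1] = 12*x^2 - 6*x - 6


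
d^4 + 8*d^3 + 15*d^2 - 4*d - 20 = (d - 1)*(d + 2)^2*(d + 5)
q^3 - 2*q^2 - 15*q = q*(q - 5)*(q + 3)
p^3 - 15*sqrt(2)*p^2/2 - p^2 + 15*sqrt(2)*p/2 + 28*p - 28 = (p - 1)*(p - 4*sqrt(2))*(p - 7*sqrt(2)/2)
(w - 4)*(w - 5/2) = w^2 - 13*w/2 + 10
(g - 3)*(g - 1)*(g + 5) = g^3 + g^2 - 17*g + 15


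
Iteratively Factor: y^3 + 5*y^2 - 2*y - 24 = (y + 4)*(y^2 + y - 6) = (y + 3)*(y + 4)*(y - 2)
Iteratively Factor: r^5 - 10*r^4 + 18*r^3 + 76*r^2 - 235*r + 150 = (r - 5)*(r^4 - 5*r^3 - 7*r^2 + 41*r - 30) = (r - 5)*(r + 3)*(r^3 - 8*r^2 + 17*r - 10) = (r - 5)^2*(r + 3)*(r^2 - 3*r + 2) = (r - 5)^2*(r - 1)*(r + 3)*(r - 2)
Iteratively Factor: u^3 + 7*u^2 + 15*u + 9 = (u + 1)*(u^2 + 6*u + 9) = (u + 1)*(u + 3)*(u + 3)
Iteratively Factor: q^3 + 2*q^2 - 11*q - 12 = (q - 3)*(q^2 + 5*q + 4) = (q - 3)*(q + 1)*(q + 4)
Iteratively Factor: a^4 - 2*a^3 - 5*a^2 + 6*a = (a)*(a^3 - 2*a^2 - 5*a + 6) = a*(a + 2)*(a^2 - 4*a + 3) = a*(a - 1)*(a + 2)*(a - 3)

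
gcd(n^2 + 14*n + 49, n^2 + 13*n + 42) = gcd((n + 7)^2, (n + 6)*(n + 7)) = n + 7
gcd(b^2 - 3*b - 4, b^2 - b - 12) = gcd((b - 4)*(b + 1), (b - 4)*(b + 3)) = b - 4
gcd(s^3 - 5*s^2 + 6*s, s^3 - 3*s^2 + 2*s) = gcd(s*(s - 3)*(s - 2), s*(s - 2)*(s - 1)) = s^2 - 2*s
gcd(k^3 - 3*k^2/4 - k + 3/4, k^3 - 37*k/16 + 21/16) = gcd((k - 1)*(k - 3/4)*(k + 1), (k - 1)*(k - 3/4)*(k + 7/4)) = k^2 - 7*k/4 + 3/4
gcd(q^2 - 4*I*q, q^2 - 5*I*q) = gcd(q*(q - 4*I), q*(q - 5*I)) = q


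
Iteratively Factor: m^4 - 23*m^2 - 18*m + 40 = (m - 5)*(m^3 + 5*m^2 + 2*m - 8) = (m - 5)*(m + 2)*(m^2 + 3*m - 4) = (m - 5)*(m - 1)*(m + 2)*(m + 4)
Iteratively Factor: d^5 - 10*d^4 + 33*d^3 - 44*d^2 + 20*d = (d - 2)*(d^4 - 8*d^3 + 17*d^2 - 10*d) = (d - 2)*(d - 1)*(d^3 - 7*d^2 + 10*d) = (d - 5)*(d - 2)*(d - 1)*(d^2 - 2*d) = d*(d - 5)*(d - 2)*(d - 1)*(d - 2)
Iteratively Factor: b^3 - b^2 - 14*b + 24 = (b + 4)*(b^2 - 5*b + 6) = (b - 2)*(b + 4)*(b - 3)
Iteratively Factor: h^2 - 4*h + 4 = (h - 2)*(h - 2)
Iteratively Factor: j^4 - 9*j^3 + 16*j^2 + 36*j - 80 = (j - 2)*(j^3 - 7*j^2 + 2*j + 40) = (j - 4)*(j - 2)*(j^2 - 3*j - 10) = (j - 5)*(j - 4)*(j - 2)*(j + 2)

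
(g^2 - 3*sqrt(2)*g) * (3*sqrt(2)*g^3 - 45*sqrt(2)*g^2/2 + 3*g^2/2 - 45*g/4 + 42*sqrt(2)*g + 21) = 3*sqrt(2)*g^5 - 45*sqrt(2)*g^4/2 - 33*g^4/2 + 75*sqrt(2)*g^3/2 + 495*g^3/4 - 231*g^2 + 135*sqrt(2)*g^2/4 - 63*sqrt(2)*g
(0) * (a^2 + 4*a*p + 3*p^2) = 0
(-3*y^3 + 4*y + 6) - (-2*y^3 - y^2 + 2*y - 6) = -y^3 + y^2 + 2*y + 12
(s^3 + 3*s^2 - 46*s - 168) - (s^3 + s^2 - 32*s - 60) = 2*s^2 - 14*s - 108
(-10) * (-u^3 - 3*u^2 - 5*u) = 10*u^3 + 30*u^2 + 50*u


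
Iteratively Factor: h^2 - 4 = (h - 2)*(h + 2)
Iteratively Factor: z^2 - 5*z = (z)*(z - 5)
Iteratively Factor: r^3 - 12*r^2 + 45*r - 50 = (r - 2)*(r^2 - 10*r + 25) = (r - 5)*(r - 2)*(r - 5)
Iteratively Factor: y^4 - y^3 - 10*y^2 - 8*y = (y + 2)*(y^3 - 3*y^2 - 4*y) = (y + 1)*(y + 2)*(y^2 - 4*y) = (y - 4)*(y + 1)*(y + 2)*(y)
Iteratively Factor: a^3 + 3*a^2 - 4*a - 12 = (a + 3)*(a^2 - 4) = (a + 2)*(a + 3)*(a - 2)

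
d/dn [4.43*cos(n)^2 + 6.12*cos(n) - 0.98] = -(8.86*cos(n) + 6.12)*sin(n)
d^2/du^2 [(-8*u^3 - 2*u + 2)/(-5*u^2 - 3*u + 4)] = 4*(141*u^3 - 219*u^2 + 207*u - 17)/(125*u^6 + 225*u^5 - 165*u^4 - 333*u^3 + 132*u^2 + 144*u - 64)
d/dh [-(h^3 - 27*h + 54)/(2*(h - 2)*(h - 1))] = (-h^4 + 6*h^3 - 33*h^2 + 108*h - 108)/(2*(h^4 - 6*h^3 + 13*h^2 - 12*h + 4))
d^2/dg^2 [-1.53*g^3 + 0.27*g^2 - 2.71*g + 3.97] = 0.54 - 9.18*g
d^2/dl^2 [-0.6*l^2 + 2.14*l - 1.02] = -1.20000000000000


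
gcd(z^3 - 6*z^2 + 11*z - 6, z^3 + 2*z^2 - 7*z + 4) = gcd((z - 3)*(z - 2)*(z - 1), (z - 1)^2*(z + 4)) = z - 1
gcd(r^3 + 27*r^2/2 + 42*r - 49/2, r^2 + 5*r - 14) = r + 7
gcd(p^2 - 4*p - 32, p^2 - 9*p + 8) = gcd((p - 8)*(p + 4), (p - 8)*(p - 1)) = p - 8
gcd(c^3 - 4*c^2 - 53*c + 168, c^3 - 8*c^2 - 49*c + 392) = c^2 - c - 56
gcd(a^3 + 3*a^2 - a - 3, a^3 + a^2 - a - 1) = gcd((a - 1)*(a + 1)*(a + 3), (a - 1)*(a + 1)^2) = a^2 - 1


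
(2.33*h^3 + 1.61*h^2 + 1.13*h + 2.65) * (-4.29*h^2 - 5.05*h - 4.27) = -9.9957*h^5 - 18.6734*h^4 - 22.9273*h^3 - 23.9497*h^2 - 18.2076*h - 11.3155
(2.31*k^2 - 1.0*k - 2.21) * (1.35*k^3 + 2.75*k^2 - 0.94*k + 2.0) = 3.1185*k^5 + 5.0025*k^4 - 7.9049*k^3 - 0.5175*k^2 + 0.0773999999999999*k - 4.42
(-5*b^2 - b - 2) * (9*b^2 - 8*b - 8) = -45*b^4 + 31*b^3 + 30*b^2 + 24*b + 16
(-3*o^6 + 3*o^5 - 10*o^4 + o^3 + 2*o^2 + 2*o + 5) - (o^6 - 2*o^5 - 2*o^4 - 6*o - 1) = -4*o^6 + 5*o^5 - 8*o^4 + o^3 + 2*o^2 + 8*o + 6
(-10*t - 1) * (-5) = 50*t + 5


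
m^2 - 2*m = m*(m - 2)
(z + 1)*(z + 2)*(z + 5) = z^3 + 8*z^2 + 17*z + 10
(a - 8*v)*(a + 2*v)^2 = a^3 - 4*a^2*v - 28*a*v^2 - 32*v^3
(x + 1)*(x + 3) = x^2 + 4*x + 3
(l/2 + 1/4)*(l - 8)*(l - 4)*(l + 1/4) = l^4/2 - 45*l^3/8 + 185*l^2/16 + 45*l/4 + 2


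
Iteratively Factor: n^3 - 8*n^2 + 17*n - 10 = (n - 2)*(n^2 - 6*n + 5) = (n - 2)*(n - 1)*(n - 5)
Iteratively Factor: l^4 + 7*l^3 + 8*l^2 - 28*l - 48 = (l + 2)*(l^3 + 5*l^2 - 2*l - 24) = (l + 2)*(l + 3)*(l^2 + 2*l - 8) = (l + 2)*(l + 3)*(l + 4)*(l - 2)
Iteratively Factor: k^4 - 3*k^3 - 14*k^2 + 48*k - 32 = (k + 4)*(k^3 - 7*k^2 + 14*k - 8) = (k - 4)*(k + 4)*(k^2 - 3*k + 2) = (k - 4)*(k - 2)*(k + 4)*(k - 1)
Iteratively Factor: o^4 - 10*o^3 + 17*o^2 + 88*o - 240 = (o - 5)*(o^3 - 5*o^2 - 8*o + 48) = (o - 5)*(o + 3)*(o^2 - 8*o + 16) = (o - 5)*(o - 4)*(o + 3)*(o - 4)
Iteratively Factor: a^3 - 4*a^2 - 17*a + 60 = (a - 3)*(a^2 - a - 20) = (a - 5)*(a - 3)*(a + 4)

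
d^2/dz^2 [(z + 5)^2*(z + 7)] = 6*z + 34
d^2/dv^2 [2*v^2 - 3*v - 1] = 4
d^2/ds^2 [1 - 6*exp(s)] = -6*exp(s)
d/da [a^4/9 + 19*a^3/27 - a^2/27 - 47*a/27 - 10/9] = 4*a^3/9 + 19*a^2/9 - 2*a/27 - 47/27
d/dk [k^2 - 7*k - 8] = 2*k - 7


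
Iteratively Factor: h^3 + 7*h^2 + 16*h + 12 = (h + 2)*(h^2 + 5*h + 6) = (h + 2)^2*(h + 3)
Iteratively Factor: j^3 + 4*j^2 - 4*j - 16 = (j - 2)*(j^2 + 6*j + 8) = (j - 2)*(j + 4)*(j + 2)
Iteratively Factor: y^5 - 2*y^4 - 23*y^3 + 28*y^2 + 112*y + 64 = (y - 4)*(y^4 + 2*y^3 - 15*y^2 - 32*y - 16) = (y - 4)*(y + 1)*(y^3 + y^2 - 16*y - 16) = (y - 4)^2*(y + 1)*(y^2 + 5*y + 4) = (y - 4)^2*(y + 1)^2*(y + 4)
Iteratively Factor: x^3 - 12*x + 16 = (x - 2)*(x^2 + 2*x - 8) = (x - 2)^2*(x + 4)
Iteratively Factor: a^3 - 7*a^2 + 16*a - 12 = (a - 2)*(a^2 - 5*a + 6) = (a - 3)*(a - 2)*(a - 2)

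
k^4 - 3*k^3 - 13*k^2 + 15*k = k*(k - 5)*(k - 1)*(k + 3)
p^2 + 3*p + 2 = (p + 1)*(p + 2)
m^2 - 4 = (m - 2)*(m + 2)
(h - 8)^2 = h^2 - 16*h + 64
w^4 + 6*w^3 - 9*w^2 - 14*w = w*(w - 2)*(w + 1)*(w + 7)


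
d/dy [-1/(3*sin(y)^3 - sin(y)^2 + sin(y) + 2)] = (9*sin(y)^2 - 2*sin(y) + 1)*cos(y)/(3*sin(y)^3 - sin(y)^2 + sin(y) + 2)^2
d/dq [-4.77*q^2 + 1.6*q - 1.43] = 1.6 - 9.54*q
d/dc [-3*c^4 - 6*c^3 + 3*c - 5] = -12*c^3 - 18*c^2 + 3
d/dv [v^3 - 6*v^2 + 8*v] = 3*v^2 - 12*v + 8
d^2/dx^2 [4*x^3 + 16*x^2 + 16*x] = 24*x + 32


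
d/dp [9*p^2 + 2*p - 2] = 18*p + 2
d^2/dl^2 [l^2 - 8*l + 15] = 2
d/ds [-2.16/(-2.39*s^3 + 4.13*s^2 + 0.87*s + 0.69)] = (-15.4872*s^2 + 17.8416*s + 1.8792)/(-2.39*s^3 + 4.13*s^2 + 0.87*s + 0.69)^2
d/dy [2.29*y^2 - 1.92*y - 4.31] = 4.58*y - 1.92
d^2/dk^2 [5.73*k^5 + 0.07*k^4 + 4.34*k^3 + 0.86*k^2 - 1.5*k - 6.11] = 114.6*k^3 + 0.84*k^2 + 26.04*k + 1.72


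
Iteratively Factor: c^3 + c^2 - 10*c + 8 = (c + 4)*(c^2 - 3*c + 2) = (c - 2)*(c + 4)*(c - 1)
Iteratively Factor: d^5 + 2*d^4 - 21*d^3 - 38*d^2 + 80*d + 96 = (d - 4)*(d^4 + 6*d^3 + 3*d^2 - 26*d - 24) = (d - 4)*(d + 3)*(d^3 + 3*d^2 - 6*d - 8) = (d - 4)*(d - 2)*(d + 3)*(d^2 + 5*d + 4) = (d - 4)*(d - 2)*(d + 1)*(d + 3)*(d + 4)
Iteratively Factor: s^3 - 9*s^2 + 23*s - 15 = (s - 3)*(s^2 - 6*s + 5) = (s - 5)*(s - 3)*(s - 1)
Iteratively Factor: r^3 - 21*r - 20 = (r + 1)*(r^2 - r - 20) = (r + 1)*(r + 4)*(r - 5)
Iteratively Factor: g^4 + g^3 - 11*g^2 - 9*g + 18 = (g - 3)*(g^3 + 4*g^2 + g - 6) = (g - 3)*(g - 1)*(g^2 + 5*g + 6) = (g - 3)*(g - 1)*(g + 3)*(g + 2)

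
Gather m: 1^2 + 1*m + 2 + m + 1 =2*m + 4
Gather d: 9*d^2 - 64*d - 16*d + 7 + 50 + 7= 9*d^2 - 80*d + 64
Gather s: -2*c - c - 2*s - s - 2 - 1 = -3*c - 3*s - 3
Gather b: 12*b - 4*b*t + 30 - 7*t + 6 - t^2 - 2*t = b*(12 - 4*t) - t^2 - 9*t + 36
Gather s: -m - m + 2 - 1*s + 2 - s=-2*m - 2*s + 4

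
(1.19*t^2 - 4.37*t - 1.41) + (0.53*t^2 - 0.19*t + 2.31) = 1.72*t^2 - 4.56*t + 0.9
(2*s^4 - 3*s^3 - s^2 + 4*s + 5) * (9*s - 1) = 18*s^5 - 29*s^4 - 6*s^3 + 37*s^2 + 41*s - 5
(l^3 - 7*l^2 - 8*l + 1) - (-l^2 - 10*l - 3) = l^3 - 6*l^2 + 2*l + 4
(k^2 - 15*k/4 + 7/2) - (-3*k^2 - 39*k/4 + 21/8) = 4*k^2 + 6*k + 7/8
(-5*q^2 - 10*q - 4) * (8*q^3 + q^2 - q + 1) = -40*q^5 - 85*q^4 - 37*q^3 + q^2 - 6*q - 4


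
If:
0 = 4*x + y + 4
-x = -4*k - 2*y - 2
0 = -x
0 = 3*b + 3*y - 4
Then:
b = 16/3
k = 3/2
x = 0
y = -4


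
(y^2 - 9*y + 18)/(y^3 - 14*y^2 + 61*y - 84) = (y - 6)/(y^2 - 11*y + 28)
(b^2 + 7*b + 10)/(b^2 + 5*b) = (b + 2)/b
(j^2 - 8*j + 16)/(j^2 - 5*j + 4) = (j - 4)/(j - 1)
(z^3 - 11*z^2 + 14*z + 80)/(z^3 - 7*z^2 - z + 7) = (z^3 - 11*z^2 + 14*z + 80)/(z^3 - 7*z^2 - z + 7)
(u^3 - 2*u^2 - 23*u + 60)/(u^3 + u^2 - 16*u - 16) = (u^2 + 2*u - 15)/(u^2 + 5*u + 4)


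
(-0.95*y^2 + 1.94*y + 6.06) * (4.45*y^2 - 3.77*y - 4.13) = -4.2275*y^4 + 12.2145*y^3 + 23.5767*y^2 - 30.8584*y - 25.0278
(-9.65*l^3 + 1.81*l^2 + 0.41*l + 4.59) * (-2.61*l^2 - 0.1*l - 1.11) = 25.1865*l^5 - 3.7591*l^4 + 9.4604*l^3 - 14.03*l^2 - 0.9141*l - 5.0949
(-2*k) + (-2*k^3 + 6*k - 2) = -2*k^3 + 4*k - 2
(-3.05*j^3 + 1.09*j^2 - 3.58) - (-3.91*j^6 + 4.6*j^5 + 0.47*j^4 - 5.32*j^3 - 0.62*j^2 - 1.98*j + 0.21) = 3.91*j^6 - 4.6*j^5 - 0.47*j^4 + 2.27*j^3 + 1.71*j^2 + 1.98*j - 3.79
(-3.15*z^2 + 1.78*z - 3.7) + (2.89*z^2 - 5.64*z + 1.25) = -0.26*z^2 - 3.86*z - 2.45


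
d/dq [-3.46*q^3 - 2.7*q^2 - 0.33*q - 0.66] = -10.38*q^2 - 5.4*q - 0.33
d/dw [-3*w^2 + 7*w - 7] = 7 - 6*w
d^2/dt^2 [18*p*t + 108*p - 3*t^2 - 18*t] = -6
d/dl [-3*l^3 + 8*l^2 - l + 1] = -9*l^2 + 16*l - 1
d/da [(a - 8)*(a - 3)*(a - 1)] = 3*a^2 - 24*a + 35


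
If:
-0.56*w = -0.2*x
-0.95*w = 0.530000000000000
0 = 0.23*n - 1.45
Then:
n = 6.30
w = -0.56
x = -1.56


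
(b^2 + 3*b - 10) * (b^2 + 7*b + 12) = b^4 + 10*b^3 + 23*b^2 - 34*b - 120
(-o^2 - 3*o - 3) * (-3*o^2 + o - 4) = 3*o^4 + 8*o^3 + 10*o^2 + 9*o + 12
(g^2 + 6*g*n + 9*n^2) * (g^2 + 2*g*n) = g^4 + 8*g^3*n + 21*g^2*n^2 + 18*g*n^3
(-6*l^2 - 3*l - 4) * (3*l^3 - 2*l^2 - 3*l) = -18*l^5 + 3*l^4 + 12*l^3 + 17*l^2 + 12*l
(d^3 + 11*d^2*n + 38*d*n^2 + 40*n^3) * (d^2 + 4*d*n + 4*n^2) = d^5 + 15*d^4*n + 86*d^3*n^2 + 236*d^2*n^3 + 312*d*n^4 + 160*n^5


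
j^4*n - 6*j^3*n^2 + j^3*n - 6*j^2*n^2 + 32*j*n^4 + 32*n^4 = (j - 4*n)^2*(j + 2*n)*(j*n + n)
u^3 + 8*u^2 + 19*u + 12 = (u + 1)*(u + 3)*(u + 4)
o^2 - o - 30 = (o - 6)*(o + 5)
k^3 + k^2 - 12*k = k*(k - 3)*(k + 4)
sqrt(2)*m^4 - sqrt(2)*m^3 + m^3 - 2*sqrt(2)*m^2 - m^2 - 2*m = m*(m - 2)*(m + 1)*(sqrt(2)*m + 1)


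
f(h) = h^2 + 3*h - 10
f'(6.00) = 15.00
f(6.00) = 44.00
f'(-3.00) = -3.00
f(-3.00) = -10.00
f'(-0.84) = 1.32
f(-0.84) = -11.81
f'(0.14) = 3.28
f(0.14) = -9.56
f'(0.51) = 4.02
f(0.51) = -8.21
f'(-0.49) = 2.02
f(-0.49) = -11.23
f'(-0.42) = 2.16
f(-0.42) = -11.08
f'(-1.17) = 0.66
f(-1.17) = -12.14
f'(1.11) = 5.22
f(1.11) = -5.44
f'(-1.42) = 0.16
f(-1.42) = -12.24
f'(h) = 2*h + 3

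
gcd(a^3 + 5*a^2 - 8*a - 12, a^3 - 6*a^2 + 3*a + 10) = a^2 - a - 2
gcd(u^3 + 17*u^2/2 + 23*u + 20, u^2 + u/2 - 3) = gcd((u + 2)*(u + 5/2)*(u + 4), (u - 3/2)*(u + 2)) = u + 2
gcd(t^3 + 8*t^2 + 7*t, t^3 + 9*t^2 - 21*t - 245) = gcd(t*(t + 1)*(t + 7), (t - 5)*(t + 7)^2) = t + 7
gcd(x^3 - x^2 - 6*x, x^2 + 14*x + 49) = 1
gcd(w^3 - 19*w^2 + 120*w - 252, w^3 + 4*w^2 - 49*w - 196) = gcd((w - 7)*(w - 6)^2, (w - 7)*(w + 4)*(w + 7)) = w - 7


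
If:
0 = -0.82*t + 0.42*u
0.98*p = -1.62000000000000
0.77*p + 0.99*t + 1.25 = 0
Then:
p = -1.65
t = 0.02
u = 0.05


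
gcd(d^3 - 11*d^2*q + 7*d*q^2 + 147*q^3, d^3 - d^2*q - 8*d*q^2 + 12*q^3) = d + 3*q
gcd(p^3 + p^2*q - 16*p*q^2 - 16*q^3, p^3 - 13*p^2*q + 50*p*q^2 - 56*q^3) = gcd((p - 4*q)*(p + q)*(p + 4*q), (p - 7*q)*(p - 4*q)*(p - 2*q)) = p - 4*q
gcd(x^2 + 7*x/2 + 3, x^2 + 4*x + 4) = x + 2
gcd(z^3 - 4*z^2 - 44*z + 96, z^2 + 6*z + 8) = 1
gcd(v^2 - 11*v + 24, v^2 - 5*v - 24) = v - 8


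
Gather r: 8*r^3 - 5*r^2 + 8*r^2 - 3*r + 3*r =8*r^3 + 3*r^2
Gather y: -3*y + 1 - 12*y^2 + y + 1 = -12*y^2 - 2*y + 2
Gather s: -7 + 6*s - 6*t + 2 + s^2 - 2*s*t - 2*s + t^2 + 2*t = s^2 + s*(4 - 2*t) + t^2 - 4*t - 5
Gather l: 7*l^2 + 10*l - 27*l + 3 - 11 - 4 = 7*l^2 - 17*l - 12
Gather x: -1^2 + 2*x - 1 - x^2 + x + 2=-x^2 + 3*x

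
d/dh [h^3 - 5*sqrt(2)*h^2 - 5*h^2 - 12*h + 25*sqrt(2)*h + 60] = 3*h^2 - 10*sqrt(2)*h - 10*h - 12 + 25*sqrt(2)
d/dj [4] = 0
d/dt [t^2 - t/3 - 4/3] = 2*t - 1/3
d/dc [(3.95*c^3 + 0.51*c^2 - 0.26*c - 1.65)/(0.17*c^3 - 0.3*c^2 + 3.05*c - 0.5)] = (4.44089209850063e-16*c^5 - 1.2717*c^4 + 24.1834*c^3 - 3.606*c^2 - 1.5*c + 5.1625)/(0.0289*c^6 - 0.102*c^5 + 1.127*c^4 - 2.0*c^3 + 9.6025*c^2 - 3.05*c + 0.25)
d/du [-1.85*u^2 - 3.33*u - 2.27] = -3.7*u - 3.33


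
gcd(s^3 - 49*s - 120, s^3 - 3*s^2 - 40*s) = s^2 - 3*s - 40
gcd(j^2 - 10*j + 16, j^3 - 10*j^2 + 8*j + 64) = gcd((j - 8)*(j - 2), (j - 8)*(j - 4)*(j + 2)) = j - 8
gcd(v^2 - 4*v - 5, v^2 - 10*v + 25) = v - 5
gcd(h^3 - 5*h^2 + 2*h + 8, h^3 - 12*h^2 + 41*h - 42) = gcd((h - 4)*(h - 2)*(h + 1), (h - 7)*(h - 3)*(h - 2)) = h - 2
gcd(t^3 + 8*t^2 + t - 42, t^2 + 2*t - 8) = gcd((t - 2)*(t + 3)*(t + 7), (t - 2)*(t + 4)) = t - 2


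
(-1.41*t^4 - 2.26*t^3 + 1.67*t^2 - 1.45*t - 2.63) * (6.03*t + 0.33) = -8.5023*t^5 - 14.0931*t^4 + 9.3243*t^3 - 8.1924*t^2 - 16.3374*t - 0.8679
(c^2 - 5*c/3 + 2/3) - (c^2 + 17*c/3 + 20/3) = -22*c/3 - 6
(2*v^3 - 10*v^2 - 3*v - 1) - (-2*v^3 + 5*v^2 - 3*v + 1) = 4*v^3 - 15*v^2 - 2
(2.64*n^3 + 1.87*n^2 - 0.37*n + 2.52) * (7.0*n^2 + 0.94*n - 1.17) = 18.48*n^5 + 15.5716*n^4 - 3.921*n^3 + 15.1043*n^2 + 2.8017*n - 2.9484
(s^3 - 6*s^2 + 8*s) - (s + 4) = s^3 - 6*s^2 + 7*s - 4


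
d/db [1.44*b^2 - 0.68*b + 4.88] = 2.88*b - 0.68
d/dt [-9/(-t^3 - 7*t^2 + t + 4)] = 9*(-3*t^2 - 14*t + 1)/(t^3 + 7*t^2 - t - 4)^2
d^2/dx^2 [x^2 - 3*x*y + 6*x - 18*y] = 2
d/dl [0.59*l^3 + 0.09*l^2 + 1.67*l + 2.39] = 1.77*l^2 + 0.18*l + 1.67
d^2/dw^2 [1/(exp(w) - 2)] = (exp(w) + 2)*exp(w)/(exp(w) - 2)^3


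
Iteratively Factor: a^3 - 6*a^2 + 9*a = (a)*(a^2 - 6*a + 9) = a*(a - 3)*(a - 3)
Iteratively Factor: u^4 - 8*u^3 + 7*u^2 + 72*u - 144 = (u + 3)*(u^3 - 11*u^2 + 40*u - 48) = (u - 4)*(u + 3)*(u^2 - 7*u + 12) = (u - 4)^2*(u + 3)*(u - 3)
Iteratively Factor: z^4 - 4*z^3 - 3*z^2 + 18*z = (z + 2)*(z^3 - 6*z^2 + 9*z) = (z - 3)*(z + 2)*(z^2 - 3*z) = z*(z - 3)*(z + 2)*(z - 3)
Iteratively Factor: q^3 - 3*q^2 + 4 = (q - 2)*(q^2 - q - 2) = (q - 2)^2*(q + 1)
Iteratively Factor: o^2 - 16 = (o - 4)*(o + 4)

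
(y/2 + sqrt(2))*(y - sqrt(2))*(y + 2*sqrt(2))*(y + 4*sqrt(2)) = y^4/2 + 7*sqrt(2)*y^3/2 + 12*y^2 - 4*sqrt(2)*y - 32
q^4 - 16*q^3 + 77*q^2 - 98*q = q*(q - 7)^2*(q - 2)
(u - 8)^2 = u^2 - 16*u + 64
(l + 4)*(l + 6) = l^2 + 10*l + 24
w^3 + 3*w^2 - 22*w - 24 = (w - 4)*(w + 1)*(w + 6)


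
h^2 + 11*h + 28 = (h + 4)*(h + 7)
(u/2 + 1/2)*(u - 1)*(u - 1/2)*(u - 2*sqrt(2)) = u^4/2 - sqrt(2)*u^3 - u^3/4 - u^2/2 + sqrt(2)*u^2/2 + u/4 + sqrt(2)*u - sqrt(2)/2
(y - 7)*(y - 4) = y^2 - 11*y + 28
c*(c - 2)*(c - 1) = c^3 - 3*c^2 + 2*c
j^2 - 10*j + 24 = (j - 6)*(j - 4)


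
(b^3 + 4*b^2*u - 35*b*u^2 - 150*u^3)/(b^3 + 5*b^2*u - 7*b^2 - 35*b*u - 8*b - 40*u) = (b^2 - b*u - 30*u^2)/(b^2 - 7*b - 8)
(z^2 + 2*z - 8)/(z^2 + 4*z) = (z - 2)/z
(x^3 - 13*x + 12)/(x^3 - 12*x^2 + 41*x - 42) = (x^2 + 3*x - 4)/(x^2 - 9*x + 14)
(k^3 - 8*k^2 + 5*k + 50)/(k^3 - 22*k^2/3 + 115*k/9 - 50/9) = 9*(k^2 - 3*k - 10)/(9*k^2 - 21*k + 10)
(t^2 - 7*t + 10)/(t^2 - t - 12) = (-t^2 + 7*t - 10)/(-t^2 + t + 12)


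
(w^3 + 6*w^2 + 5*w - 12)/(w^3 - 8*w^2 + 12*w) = (w^3 + 6*w^2 + 5*w - 12)/(w*(w^2 - 8*w + 12))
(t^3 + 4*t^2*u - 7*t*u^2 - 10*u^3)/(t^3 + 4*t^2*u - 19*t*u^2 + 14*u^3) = (t^2 + 6*t*u + 5*u^2)/(t^2 + 6*t*u - 7*u^2)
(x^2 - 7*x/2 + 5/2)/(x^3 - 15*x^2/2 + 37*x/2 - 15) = (x - 1)/(x^2 - 5*x + 6)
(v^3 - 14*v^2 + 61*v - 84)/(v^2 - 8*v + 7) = (v^2 - 7*v + 12)/(v - 1)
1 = 1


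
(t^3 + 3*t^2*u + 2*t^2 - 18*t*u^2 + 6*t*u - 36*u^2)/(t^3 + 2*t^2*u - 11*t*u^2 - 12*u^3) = (t^2 + 6*t*u + 2*t + 12*u)/(t^2 + 5*t*u + 4*u^2)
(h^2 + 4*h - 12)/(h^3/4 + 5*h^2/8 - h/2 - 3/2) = 8*(h^2 + 4*h - 12)/(2*h^3 + 5*h^2 - 4*h - 12)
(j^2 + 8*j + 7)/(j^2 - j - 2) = (j + 7)/(j - 2)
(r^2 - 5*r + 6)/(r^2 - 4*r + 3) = (r - 2)/(r - 1)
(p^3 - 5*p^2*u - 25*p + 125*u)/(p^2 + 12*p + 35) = (p^2 - 5*p*u - 5*p + 25*u)/(p + 7)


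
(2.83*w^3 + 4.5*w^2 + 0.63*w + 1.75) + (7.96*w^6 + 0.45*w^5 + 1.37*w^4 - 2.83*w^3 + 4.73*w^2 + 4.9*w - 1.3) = 7.96*w^6 + 0.45*w^5 + 1.37*w^4 + 9.23*w^2 + 5.53*w + 0.45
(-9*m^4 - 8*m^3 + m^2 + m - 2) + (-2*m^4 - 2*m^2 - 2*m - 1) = -11*m^4 - 8*m^3 - m^2 - m - 3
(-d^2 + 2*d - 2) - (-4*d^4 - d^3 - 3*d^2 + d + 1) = 4*d^4 + d^3 + 2*d^2 + d - 3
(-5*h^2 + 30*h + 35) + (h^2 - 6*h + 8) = -4*h^2 + 24*h + 43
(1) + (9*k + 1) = 9*k + 2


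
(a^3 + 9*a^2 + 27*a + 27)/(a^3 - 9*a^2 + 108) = (a^2 + 6*a + 9)/(a^2 - 12*a + 36)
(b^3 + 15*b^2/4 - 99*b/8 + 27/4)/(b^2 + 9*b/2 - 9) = b - 3/4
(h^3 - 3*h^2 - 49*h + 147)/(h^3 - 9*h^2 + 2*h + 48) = (h^2 - 49)/(h^2 - 6*h - 16)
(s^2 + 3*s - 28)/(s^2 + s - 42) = (s - 4)/(s - 6)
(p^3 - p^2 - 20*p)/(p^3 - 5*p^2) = (p + 4)/p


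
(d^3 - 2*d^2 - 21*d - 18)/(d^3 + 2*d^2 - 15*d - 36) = (d^2 - 5*d - 6)/(d^2 - d - 12)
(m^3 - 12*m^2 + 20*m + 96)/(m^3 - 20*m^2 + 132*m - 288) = (m + 2)/(m - 6)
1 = 1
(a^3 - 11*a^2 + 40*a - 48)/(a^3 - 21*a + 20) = (a^2 - 7*a + 12)/(a^2 + 4*a - 5)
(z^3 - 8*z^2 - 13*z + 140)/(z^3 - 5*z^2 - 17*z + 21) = (z^2 - z - 20)/(z^2 + 2*z - 3)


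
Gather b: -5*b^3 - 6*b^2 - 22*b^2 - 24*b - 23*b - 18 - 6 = -5*b^3 - 28*b^2 - 47*b - 24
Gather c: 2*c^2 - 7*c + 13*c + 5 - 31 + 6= 2*c^2 + 6*c - 20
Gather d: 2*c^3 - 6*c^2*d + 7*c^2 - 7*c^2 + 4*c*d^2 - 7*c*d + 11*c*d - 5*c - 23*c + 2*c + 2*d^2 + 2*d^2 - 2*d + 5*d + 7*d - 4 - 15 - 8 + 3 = 2*c^3 - 26*c + d^2*(4*c + 4) + d*(-6*c^2 + 4*c + 10) - 24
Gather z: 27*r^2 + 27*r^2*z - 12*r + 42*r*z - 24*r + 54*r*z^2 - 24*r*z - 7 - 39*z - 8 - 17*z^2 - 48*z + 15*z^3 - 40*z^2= 27*r^2 - 36*r + 15*z^3 + z^2*(54*r - 57) + z*(27*r^2 + 18*r - 87) - 15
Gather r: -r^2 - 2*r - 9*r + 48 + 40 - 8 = -r^2 - 11*r + 80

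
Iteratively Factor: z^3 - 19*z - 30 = (z + 3)*(z^2 - 3*z - 10) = (z - 5)*(z + 3)*(z + 2)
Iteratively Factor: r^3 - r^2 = (r)*(r^2 - r) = r^2*(r - 1)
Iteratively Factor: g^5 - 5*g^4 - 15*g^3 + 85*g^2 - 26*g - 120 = (g - 3)*(g^4 - 2*g^3 - 21*g^2 + 22*g + 40) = (g - 3)*(g - 2)*(g^3 - 21*g - 20) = (g - 3)*(g - 2)*(g + 4)*(g^2 - 4*g - 5) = (g - 5)*(g - 3)*(g - 2)*(g + 4)*(g + 1)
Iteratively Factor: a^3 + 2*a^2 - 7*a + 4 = (a + 4)*(a^2 - 2*a + 1) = (a - 1)*(a + 4)*(a - 1)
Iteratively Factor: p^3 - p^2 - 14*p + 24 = (p - 3)*(p^2 + 2*p - 8) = (p - 3)*(p - 2)*(p + 4)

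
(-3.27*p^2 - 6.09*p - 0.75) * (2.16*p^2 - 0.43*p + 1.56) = -7.0632*p^4 - 11.7483*p^3 - 4.1025*p^2 - 9.1779*p - 1.17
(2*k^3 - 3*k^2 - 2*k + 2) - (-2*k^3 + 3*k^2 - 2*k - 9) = 4*k^3 - 6*k^2 + 11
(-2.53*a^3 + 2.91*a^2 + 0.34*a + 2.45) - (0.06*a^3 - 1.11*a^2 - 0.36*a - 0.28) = -2.59*a^3 + 4.02*a^2 + 0.7*a + 2.73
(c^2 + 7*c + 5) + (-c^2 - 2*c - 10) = 5*c - 5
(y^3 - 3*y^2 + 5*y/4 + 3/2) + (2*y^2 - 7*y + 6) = y^3 - y^2 - 23*y/4 + 15/2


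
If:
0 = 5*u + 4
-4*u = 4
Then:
No Solution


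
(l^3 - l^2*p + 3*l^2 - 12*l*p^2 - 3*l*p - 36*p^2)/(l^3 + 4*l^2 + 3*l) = (l^2 - l*p - 12*p^2)/(l*(l + 1))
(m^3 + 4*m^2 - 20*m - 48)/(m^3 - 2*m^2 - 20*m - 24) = (m^2 + 2*m - 24)/(m^2 - 4*m - 12)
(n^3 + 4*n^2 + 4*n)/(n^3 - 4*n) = (n + 2)/(n - 2)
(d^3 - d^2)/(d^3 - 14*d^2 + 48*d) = d*(d - 1)/(d^2 - 14*d + 48)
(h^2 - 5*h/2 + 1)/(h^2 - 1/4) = 2*(h - 2)/(2*h + 1)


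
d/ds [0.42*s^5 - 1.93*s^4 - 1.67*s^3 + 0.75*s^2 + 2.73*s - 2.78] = 2.1*s^4 - 7.72*s^3 - 5.01*s^2 + 1.5*s + 2.73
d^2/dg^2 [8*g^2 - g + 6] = 16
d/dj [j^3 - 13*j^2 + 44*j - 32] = 3*j^2 - 26*j + 44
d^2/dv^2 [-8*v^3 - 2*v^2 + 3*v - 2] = -48*v - 4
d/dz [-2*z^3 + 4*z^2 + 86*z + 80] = -6*z^2 + 8*z + 86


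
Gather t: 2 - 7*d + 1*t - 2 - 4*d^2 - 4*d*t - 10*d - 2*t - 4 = -4*d^2 - 17*d + t*(-4*d - 1) - 4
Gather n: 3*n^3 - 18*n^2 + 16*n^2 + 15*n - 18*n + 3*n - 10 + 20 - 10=3*n^3 - 2*n^2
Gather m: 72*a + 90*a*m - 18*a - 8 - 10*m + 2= 54*a + m*(90*a - 10) - 6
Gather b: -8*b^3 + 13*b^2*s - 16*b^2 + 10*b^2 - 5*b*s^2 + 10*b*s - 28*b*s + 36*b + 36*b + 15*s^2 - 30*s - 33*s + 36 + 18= -8*b^3 + b^2*(13*s - 6) + b*(-5*s^2 - 18*s + 72) + 15*s^2 - 63*s + 54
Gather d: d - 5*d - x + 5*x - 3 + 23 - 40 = -4*d + 4*x - 20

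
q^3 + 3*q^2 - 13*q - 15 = (q - 3)*(q + 1)*(q + 5)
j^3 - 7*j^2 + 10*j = j*(j - 5)*(j - 2)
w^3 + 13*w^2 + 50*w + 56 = (w + 2)*(w + 4)*(w + 7)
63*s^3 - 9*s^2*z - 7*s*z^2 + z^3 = (-7*s + z)*(-3*s + z)*(3*s + z)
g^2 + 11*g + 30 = (g + 5)*(g + 6)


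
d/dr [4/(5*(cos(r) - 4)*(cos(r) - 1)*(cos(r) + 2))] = 12*(cos(r)^2 - 2*cos(r) - 2)*sin(r)/(5*(cos(r) - 4)^2*(cos(r) - 1)^2*(cos(r) + 2)^2)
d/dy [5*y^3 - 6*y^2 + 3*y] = 15*y^2 - 12*y + 3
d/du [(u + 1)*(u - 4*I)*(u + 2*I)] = 3*u^2 + u*(2 - 4*I) + 8 - 2*I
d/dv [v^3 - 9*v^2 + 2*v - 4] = 3*v^2 - 18*v + 2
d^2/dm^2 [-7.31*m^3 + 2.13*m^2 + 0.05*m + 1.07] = 4.26 - 43.86*m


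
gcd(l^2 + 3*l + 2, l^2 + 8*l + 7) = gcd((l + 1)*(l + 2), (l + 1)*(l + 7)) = l + 1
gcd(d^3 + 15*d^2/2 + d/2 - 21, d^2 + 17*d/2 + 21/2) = d + 7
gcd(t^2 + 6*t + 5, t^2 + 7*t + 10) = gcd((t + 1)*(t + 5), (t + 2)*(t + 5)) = t + 5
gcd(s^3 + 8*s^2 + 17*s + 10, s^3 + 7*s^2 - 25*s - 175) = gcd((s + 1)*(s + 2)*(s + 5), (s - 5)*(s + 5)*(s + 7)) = s + 5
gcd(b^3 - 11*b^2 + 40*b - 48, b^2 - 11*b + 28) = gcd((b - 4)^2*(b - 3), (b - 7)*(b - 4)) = b - 4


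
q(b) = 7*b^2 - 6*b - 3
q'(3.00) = 36.00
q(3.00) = 42.00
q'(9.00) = 120.00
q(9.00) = 510.00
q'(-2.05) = -34.70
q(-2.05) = 38.72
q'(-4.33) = -66.62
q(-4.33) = 154.22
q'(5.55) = 71.70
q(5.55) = 179.32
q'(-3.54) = -55.56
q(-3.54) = 105.96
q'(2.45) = 28.30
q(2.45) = 24.32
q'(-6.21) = -92.94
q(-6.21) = 304.21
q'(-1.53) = -27.42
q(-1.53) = 22.57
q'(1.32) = 12.48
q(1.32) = 1.28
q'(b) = 14*b - 6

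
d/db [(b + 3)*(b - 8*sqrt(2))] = 2*b - 8*sqrt(2) + 3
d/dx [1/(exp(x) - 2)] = -exp(x)/(exp(x) - 2)^2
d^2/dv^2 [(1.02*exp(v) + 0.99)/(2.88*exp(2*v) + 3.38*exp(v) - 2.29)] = (8.460288*exp(4*v) + 22.916736*exp(3*v) + 69.273792*exp(2*v) + 45.322152*exp(v) + 13.01178)*exp(v)/(23.887872*exp(6*v) + 84.105216*exp(5*v) + 41.724288*exp(4*v) - 95.136184*exp(3*v) - 33.176604*exp(2*v) + 53.175174*exp(v) - 12.008989)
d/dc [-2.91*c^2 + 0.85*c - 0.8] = 0.85 - 5.82*c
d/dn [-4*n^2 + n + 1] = 1 - 8*n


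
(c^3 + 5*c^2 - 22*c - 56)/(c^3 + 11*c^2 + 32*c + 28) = (c - 4)/(c + 2)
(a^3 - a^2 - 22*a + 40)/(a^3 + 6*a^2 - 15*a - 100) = (a - 2)/(a + 5)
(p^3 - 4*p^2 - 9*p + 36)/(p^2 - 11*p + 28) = (p^2 - 9)/(p - 7)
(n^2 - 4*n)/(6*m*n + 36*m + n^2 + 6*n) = n*(n - 4)/(6*m*n + 36*m + n^2 + 6*n)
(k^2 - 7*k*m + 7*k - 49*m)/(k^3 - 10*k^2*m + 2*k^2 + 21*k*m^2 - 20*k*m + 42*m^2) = (k + 7)/(k^2 - 3*k*m + 2*k - 6*m)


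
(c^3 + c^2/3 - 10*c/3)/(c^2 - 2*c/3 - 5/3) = c*(c + 2)/(c + 1)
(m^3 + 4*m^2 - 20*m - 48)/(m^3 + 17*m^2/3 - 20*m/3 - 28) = 3*(m - 4)/(3*m - 7)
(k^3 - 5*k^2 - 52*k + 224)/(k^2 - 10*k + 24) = (k^2 - k - 56)/(k - 6)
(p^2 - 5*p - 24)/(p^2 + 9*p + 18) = (p - 8)/(p + 6)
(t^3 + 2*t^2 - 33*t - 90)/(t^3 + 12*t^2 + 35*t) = (t^2 - 3*t - 18)/(t*(t + 7))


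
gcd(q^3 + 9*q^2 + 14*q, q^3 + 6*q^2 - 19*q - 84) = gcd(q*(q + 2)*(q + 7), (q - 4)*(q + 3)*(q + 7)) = q + 7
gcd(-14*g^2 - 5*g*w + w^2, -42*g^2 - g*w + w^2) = -7*g + w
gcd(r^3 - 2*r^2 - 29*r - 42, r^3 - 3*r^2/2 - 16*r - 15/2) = r + 3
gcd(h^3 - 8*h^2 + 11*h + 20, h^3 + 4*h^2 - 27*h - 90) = h - 5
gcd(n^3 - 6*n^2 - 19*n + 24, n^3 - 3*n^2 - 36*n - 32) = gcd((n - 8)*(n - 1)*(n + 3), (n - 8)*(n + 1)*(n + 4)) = n - 8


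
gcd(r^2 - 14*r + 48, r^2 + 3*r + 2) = 1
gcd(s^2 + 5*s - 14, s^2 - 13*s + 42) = 1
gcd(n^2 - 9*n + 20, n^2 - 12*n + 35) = n - 5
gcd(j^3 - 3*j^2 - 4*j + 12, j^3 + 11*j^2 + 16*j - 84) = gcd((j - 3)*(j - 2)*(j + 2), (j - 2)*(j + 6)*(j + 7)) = j - 2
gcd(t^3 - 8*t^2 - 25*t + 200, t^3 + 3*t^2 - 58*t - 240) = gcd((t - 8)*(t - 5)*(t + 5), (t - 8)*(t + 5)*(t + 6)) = t^2 - 3*t - 40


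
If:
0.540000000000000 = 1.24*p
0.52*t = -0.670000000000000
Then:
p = 0.44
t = -1.29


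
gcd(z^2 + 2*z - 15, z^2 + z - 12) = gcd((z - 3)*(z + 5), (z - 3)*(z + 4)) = z - 3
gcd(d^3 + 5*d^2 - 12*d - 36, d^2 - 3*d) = d - 3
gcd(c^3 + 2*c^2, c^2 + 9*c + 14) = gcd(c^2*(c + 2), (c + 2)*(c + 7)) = c + 2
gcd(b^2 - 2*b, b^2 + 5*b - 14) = b - 2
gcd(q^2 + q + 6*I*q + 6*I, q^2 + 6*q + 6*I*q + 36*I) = q + 6*I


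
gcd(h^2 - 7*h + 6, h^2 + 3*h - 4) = h - 1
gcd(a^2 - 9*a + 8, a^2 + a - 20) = 1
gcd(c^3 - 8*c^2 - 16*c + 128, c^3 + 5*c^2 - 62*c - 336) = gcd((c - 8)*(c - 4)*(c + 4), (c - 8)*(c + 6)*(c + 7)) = c - 8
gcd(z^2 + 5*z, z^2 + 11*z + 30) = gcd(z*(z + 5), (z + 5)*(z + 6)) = z + 5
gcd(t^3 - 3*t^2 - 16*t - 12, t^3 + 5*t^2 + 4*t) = t + 1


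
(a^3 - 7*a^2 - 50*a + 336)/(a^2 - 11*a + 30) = (a^2 - a - 56)/(a - 5)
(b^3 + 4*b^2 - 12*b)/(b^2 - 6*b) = (b^2 + 4*b - 12)/(b - 6)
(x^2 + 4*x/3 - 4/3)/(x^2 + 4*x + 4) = (x - 2/3)/(x + 2)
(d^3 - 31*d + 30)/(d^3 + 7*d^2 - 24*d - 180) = (d - 1)/(d + 6)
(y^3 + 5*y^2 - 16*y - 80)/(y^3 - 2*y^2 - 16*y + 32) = (y + 5)/(y - 2)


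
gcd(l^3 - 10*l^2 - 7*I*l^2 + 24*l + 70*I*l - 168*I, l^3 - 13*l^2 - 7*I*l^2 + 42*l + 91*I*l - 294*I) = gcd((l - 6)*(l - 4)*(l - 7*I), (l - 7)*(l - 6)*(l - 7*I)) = l^2 + l*(-6 - 7*I) + 42*I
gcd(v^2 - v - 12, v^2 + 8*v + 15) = v + 3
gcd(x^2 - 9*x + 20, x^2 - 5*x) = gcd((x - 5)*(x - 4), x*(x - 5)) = x - 5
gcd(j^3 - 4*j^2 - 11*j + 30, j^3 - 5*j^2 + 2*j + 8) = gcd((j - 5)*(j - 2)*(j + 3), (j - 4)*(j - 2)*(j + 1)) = j - 2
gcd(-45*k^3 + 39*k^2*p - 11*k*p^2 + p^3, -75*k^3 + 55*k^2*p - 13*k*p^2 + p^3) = 15*k^2 - 8*k*p + p^2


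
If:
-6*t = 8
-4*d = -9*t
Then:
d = -3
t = -4/3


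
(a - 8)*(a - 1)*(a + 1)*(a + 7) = a^4 - a^3 - 57*a^2 + a + 56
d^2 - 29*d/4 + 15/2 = (d - 6)*(d - 5/4)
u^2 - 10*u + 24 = (u - 6)*(u - 4)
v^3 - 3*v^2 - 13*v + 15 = (v - 5)*(v - 1)*(v + 3)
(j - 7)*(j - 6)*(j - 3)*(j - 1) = j^4 - 17*j^3 + 97*j^2 - 207*j + 126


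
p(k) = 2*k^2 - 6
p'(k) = 4*k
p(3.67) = 20.94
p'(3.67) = 14.68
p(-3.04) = 12.48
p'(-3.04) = -12.16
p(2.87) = 10.47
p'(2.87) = 11.48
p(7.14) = 95.96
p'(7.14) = 28.56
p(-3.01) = 12.12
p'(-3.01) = -12.04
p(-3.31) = 15.91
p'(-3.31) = -13.24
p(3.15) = 13.84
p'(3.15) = 12.60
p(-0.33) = -5.78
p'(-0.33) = -1.32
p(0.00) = -6.00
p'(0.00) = 0.00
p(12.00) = 282.00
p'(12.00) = 48.00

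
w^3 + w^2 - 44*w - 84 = (w - 7)*(w + 2)*(w + 6)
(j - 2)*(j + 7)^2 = j^3 + 12*j^2 + 21*j - 98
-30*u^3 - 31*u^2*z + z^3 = (-6*u + z)*(u + z)*(5*u + z)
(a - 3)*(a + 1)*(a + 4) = a^3 + 2*a^2 - 11*a - 12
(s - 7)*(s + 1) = s^2 - 6*s - 7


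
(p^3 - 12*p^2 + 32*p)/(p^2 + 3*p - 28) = p*(p - 8)/(p + 7)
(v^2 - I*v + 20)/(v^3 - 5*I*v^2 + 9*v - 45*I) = (v + 4*I)/(v^2 + 9)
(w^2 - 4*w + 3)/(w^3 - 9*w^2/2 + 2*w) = 2*(w^2 - 4*w + 3)/(w*(2*w^2 - 9*w + 4))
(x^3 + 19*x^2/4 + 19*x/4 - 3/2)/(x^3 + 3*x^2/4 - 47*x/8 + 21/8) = 2*(4*x^2 + 7*x - 2)/(8*x^2 - 18*x + 7)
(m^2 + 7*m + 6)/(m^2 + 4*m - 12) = (m + 1)/(m - 2)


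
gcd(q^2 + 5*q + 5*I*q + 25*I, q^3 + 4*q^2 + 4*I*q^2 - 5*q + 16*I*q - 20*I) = q + 5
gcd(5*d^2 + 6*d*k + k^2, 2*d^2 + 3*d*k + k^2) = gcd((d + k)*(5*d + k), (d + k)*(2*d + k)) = d + k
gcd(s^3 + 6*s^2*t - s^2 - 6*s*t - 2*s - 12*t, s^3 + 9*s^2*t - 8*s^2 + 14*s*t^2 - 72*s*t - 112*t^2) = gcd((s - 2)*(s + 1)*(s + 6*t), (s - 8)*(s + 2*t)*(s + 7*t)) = 1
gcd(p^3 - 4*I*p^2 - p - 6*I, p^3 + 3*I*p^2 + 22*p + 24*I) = p + I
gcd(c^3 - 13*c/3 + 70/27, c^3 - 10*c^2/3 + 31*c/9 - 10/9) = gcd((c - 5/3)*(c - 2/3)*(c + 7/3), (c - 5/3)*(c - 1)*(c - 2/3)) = c^2 - 7*c/3 + 10/9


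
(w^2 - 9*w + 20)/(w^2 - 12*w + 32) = (w - 5)/(w - 8)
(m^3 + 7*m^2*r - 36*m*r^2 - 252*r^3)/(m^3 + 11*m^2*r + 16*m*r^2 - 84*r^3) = (-m + 6*r)/(-m + 2*r)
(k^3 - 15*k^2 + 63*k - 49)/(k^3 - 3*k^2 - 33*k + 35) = (k - 7)/(k + 5)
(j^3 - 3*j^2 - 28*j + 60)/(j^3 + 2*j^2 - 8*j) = (j^2 - j - 30)/(j*(j + 4))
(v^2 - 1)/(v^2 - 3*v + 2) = (v + 1)/(v - 2)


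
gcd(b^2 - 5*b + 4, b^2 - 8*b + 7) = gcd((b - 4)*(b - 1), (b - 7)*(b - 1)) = b - 1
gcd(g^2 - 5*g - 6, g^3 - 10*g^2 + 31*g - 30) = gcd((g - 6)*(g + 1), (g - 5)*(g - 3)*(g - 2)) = 1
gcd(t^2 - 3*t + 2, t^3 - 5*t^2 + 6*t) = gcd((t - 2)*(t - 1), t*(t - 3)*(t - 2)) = t - 2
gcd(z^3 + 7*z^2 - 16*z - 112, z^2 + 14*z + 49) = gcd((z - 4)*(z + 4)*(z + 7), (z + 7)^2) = z + 7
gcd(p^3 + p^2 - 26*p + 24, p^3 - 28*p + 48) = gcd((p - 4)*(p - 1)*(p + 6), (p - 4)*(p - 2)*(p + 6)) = p^2 + 2*p - 24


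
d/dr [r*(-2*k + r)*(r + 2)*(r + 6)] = -6*k*r^2 - 32*k*r - 24*k + 4*r^3 + 24*r^2 + 24*r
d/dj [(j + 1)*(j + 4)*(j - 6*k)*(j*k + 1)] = k*(j + 1)*(j + 4)*(j - 6*k) + (j + 1)*(j + 4)*(j*k + 1) + (j + 1)*(j - 6*k)*(j*k + 1) + (j + 4)*(j - 6*k)*(j*k + 1)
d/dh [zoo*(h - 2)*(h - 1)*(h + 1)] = zoo*(h^2 + h + 1)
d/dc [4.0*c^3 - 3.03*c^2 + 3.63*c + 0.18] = 12.0*c^2 - 6.06*c + 3.63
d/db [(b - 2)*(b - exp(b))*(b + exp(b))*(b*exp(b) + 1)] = b^4*exp(b) + 2*b^3*exp(b) - 3*b^2*exp(3*b) - 6*b^2*exp(b) + 3*b^2 + 4*b*exp(3*b) - 2*b*exp(2*b) - 4*b + 2*exp(3*b) + 3*exp(2*b)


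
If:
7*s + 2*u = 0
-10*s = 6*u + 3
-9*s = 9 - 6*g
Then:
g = 21/11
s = 3/11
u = -21/22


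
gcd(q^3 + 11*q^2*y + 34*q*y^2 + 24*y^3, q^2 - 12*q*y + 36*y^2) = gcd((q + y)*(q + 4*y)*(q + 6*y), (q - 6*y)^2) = 1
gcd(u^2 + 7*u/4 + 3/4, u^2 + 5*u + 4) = u + 1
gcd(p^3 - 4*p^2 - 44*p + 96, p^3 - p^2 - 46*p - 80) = p - 8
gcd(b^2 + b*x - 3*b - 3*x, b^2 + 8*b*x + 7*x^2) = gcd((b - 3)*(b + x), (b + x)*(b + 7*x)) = b + x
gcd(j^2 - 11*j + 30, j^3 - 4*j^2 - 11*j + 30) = j - 5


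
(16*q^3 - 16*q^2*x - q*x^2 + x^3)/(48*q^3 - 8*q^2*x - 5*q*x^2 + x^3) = (-4*q^2 + 3*q*x + x^2)/(-12*q^2 - q*x + x^2)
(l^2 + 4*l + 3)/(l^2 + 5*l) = (l^2 + 4*l + 3)/(l*(l + 5))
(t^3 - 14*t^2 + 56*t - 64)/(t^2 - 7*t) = (t^3 - 14*t^2 + 56*t - 64)/(t*(t - 7))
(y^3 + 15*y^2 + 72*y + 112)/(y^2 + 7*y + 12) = (y^2 + 11*y + 28)/(y + 3)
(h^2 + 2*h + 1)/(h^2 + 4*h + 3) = (h + 1)/(h + 3)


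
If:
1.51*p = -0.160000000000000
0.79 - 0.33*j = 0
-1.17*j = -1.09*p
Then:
No Solution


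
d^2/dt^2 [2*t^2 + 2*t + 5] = 4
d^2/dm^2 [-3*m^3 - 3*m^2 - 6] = -18*m - 6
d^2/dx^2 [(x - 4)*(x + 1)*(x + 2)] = 6*x - 2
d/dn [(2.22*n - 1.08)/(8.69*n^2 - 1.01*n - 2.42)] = (-19.2918*n^2 + 18.7704*n - 6.4632)/(75.5161*n^4 - 17.5538*n^3 - 41.0395*n^2 + 4.8884*n + 5.8564)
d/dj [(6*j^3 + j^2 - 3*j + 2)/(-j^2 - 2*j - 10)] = (-6*j^4 - 24*j^3 - 185*j^2 - 16*j + 34)/(j^4 + 4*j^3 + 24*j^2 + 40*j + 100)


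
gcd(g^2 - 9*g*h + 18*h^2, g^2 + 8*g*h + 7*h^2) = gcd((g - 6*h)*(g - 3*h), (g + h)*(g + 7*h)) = 1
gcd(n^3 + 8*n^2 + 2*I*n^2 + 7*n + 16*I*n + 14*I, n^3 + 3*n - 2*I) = n + 2*I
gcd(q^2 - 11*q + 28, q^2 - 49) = q - 7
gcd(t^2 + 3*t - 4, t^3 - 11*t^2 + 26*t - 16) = t - 1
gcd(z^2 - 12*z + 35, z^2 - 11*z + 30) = z - 5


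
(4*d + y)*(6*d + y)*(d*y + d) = 24*d^3*y + 24*d^3 + 10*d^2*y^2 + 10*d^2*y + d*y^3 + d*y^2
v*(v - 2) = v^2 - 2*v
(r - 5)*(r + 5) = r^2 - 25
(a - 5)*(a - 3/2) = a^2 - 13*a/2 + 15/2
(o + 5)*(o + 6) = o^2 + 11*o + 30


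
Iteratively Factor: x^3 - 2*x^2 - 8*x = (x)*(x^2 - 2*x - 8) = x*(x - 4)*(x + 2)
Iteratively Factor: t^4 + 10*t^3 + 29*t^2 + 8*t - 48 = (t + 4)*(t^3 + 6*t^2 + 5*t - 12) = (t + 4)^2*(t^2 + 2*t - 3) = (t - 1)*(t + 4)^2*(t + 3)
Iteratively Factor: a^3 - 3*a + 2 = (a - 1)*(a^2 + a - 2) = (a - 1)*(a + 2)*(a - 1)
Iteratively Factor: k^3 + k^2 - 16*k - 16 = (k - 4)*(k^2 + 5*k + 4) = (k - 4)*(k + 4)*(k + 1)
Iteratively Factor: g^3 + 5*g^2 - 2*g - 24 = (g + 4)*(g^2 + g - 6) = (g + 3)*(g + 4)*(g - 2)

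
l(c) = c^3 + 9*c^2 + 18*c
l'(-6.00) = 18.00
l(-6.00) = 0.00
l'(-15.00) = 423.00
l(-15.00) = -1620.00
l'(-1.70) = -3.93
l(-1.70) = -9.50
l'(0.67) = 31.41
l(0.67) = 16.40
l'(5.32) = 198.67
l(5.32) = 501.05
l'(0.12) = 20.20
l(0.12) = 2.29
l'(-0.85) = 4.87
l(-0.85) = -9.41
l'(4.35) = 153.07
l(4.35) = 330.92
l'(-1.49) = -2.16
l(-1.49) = -10.15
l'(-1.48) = -2.07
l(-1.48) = -10.17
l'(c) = 3*c^2 + 18*c + 18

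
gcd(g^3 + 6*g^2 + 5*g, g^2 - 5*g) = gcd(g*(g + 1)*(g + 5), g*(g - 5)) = g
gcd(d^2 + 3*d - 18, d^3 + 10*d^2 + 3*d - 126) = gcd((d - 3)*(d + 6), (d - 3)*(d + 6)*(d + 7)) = d^2 + 3*d - 18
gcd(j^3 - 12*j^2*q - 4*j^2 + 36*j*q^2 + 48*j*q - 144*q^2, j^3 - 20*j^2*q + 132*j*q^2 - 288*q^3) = j^2 - 12*j*q + 36*q^2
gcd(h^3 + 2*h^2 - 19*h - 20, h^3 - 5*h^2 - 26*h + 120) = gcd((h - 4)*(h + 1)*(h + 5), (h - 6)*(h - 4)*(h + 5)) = h^2 + h - 20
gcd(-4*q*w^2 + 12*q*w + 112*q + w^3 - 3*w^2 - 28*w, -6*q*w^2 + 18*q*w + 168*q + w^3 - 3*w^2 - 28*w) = w^2 - 3*w - 28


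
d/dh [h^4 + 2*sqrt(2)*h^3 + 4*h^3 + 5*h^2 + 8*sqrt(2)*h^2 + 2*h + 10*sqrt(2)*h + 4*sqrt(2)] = 4*h^3 + 6*sqrt(2)*h^2 + 12*h^2 + 10*h + 16*sqrt(2)*h + 2 + 10*sqrt(2)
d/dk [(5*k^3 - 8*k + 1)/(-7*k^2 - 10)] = (-35*k^4 - 206*k^2 + 14*k + 80)/(49*k^4 + 140*k^2 + 100)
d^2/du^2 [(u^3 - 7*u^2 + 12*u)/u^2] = 24/u^3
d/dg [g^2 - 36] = 2*g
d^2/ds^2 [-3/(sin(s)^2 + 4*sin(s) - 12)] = 6*(2*sin(s)^4 + 6*sin(s)^3 + 29*sin(s)^2 + 12*sin(s) - 28)/(sin(s)^2 + 4*sin(s) - 12)^3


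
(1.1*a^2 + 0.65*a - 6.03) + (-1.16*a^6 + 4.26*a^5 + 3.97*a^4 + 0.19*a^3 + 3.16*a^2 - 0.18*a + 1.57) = -1.16*a^6 + 4.26*a^5 + 3.97*a^4 + 0.19*a^3 + 4.26*a^2 + 0.47*a - 4.46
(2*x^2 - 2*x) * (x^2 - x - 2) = 2*x^4 - 4*x^3 - 2*x^2 + 4*x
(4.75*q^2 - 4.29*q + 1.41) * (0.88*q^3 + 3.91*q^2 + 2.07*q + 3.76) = 4.18*q^5 + 14.7973*q^4 - 5.7006*q^3 + 14.4928*q^2 - 13.2117*q + 5.3016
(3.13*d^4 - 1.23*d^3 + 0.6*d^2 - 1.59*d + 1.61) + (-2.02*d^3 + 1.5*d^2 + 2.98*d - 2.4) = 3.13*d^4 - 3.25*d^3 + 2.1*d^2 + 1.39*d - 0.79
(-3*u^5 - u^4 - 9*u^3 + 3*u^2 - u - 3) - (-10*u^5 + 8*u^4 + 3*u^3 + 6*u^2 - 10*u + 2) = 7*u^5 - 9*u^4 - 12*u^3 - 3*u^2 + 9*u - 5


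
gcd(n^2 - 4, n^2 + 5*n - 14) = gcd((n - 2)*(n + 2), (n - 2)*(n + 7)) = n - 2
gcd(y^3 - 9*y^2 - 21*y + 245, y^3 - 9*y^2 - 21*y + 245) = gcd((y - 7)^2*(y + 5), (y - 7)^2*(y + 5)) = y^3 - 9*y^2 - 21*y + 245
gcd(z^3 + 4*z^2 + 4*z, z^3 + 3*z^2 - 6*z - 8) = 1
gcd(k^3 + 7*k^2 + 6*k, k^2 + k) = k^2 + k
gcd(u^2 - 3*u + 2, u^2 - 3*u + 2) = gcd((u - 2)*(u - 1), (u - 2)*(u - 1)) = u^2 - 3*u + 2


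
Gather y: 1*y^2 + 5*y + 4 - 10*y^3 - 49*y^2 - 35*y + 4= -10*y^3 - 48*y^2 - 30*y + 8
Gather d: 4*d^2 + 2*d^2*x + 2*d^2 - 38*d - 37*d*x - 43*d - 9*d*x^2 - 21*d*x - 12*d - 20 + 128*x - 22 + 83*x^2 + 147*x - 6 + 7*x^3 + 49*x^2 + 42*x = d^2*(2*x + 6) + d*(-9*x^2 - 58*x - 93) + 7*x^3 + 132*x^2 + 317*x - 48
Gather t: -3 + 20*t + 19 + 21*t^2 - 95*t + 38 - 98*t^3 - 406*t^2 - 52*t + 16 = -98*t^3 - 385*t^2 - 127*t + 70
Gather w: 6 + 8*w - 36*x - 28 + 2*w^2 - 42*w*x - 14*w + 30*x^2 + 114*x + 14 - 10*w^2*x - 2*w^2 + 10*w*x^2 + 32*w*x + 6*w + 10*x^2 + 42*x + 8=-10*w^2*x + w*(10*x^2 - 10*x) + 40*x^2 + 120*x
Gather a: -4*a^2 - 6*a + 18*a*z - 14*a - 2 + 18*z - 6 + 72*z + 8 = -4*a^2 + a*(18*z - 20) + 90*z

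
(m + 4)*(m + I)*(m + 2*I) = m^3 + 4*m^2 + 3*I*m^2 - 2*m + 12*I*m - 8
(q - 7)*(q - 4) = q^2 - 11*q + 28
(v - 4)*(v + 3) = v^2 - v - 12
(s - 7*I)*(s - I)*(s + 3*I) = s^3 - 5*I*s^2 + 17*s - 21*I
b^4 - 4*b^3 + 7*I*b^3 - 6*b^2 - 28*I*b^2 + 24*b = b*(b - 4)*(b + I)*(b + 6*I)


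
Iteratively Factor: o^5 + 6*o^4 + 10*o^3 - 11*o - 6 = (o + 1)*(o^4 + 5*o^3 + 5*o^2 - 5*o - 6) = (o - 1)*(o + 1)*(o^3 + 6*o^2 + 11*o + 6) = (o - 1)*(o + 1)*(o + 2)*(o^2 + 4*o + 3) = (o - 1)*(o + 1)*(o + 2)*(o + 3)*(o + 1)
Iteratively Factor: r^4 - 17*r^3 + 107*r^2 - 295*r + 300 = (r - 5)*(r^3 - 12*r^2 + 47*r - 60) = (r - 5)*(r - 4)*(r^2 - 8*r + 15) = (r - 5)*(r - 4)*(r - 3)*(r - 5)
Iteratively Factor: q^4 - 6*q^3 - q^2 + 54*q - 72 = (q - 3)*(q^3 - 3*q^2 - 10*q + 24) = (q - 3)*(q + 3)*(q^2 - 6*q + 8) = (q - 3)*(q - 2)*(q + 3)*(q - 4)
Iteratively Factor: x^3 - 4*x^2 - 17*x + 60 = (x + 4)*(x^2 - 8*x + 15) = (x - 3)*(x + 4)*(x - 5)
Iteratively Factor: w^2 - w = (w)*(w - 1)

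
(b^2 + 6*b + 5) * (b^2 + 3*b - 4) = b^4 + 9*b^3 + 19*b^2 - 9*b - 20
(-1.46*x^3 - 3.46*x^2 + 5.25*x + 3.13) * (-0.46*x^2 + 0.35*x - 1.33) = 0.6716*x^5 + 1.0806*x^4 - 1.6842*x^3 + 4.9995*x^2 - 5.887*x - 4.1629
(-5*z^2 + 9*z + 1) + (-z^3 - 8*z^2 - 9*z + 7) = -z^3 - 13*z^2 + 8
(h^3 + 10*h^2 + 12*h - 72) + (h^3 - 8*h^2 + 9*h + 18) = 2*h^3 + 2*h^2 + 21*h - 54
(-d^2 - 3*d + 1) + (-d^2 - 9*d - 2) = -2*d^2 - 12*d - 1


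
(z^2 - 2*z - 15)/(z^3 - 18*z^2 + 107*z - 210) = (z + 3)/(z^2 - 13*z + 42)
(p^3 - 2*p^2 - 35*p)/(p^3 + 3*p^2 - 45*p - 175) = p/(p + 5)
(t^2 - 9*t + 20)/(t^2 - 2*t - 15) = (t - 4)/(t + 3)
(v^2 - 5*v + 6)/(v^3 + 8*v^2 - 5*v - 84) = (v - 2)/(v^2 + 11*v + 28)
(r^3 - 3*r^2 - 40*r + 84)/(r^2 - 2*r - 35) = (r^2 + 4*r - 12)/(r + 5)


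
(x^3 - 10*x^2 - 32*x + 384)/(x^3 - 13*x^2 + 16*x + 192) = (x + 6)/(x + 3)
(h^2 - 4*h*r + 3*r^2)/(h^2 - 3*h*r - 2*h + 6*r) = (h - r)/(h - 2)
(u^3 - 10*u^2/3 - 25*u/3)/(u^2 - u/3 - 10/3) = u*(u - 5)/(u - 2)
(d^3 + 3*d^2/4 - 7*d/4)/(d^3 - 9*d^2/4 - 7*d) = (d - 1)/(d - 4)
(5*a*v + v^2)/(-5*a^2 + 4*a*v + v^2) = v/(-a + v)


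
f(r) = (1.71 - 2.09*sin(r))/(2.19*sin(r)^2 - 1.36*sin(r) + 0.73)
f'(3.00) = 0.49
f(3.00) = 2.43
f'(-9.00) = -1.54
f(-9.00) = 1.55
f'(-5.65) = -3.42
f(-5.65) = 0.68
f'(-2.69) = -1.47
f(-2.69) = 1.51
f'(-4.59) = 0.11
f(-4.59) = -0.24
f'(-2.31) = -0.69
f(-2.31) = 1.11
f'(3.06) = -0.55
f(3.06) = 2.43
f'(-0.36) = 1.71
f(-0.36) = 1.65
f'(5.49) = 0.75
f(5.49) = 1.14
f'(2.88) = 2.92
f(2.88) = 2.23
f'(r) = (1.71 - 2.09*sin(r))*(-4.38*sin(r)*cos(r) + 1.36*cos(r))/(2.19*sin(r)^2 - 1.36*sin(r) + 0.73)^2 - 2.09*cos(r)/(2.19*sin(r)^2 - 1.36*sin(r) + 0.73) = (4.5771*sin(r)^2 - 7.4898*sin(r) + 0.7999)*cos(r)/(4.7961*sin(r)^4 - 5.9568*sin(r)^3 + 5.047*sin(r)^2 - 1.9856*sin(r) + 0.5329)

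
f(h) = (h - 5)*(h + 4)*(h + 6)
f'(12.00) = 526.00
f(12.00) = 2016.00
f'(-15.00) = 499.00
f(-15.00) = -1980.00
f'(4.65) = 85.37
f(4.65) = -32.24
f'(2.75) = 24.19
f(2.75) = -132.89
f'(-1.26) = -33.84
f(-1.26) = -81.30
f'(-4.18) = -15.38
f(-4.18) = 3.01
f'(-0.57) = -30.73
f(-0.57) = -103.74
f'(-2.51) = -32.20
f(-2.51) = -39.05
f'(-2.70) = -31.13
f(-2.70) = -33.03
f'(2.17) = 9.83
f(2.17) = -142.66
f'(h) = (h - 5)*(h + 4) + (h - 5)*(h + 6) + (h + 4)*(h + 6)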